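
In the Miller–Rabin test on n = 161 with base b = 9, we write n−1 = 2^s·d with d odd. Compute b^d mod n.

123

161 − 1 = 160 = 2^5 · 5, so d = 5.
9^1 ≡ 9 (mod 161)
9^2 ≡ 9^2 = 81 ≡ 81 (mod 161)
9^4 ≡ 81^2 = 6561 ≡ 121 (mod 161)
5 = 4 + 1 in binary powers of 2.
So 9^5 ≡ 121 · 9 ≡ 123 (mod 161).
Squaring chain: 123 → 156 → 25 → 142 → 39; never reaches −1, so base 9 is a Miller–Rabin witness that 161 is composite.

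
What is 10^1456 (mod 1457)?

754

10^1 ≡ 10 (mod 1457)
10^2 ≡ 10^2 = 100 ≡ 100 (mod 1457)
10^4 ≡ 100^2 = 10000 ≡ 1258 (mod 1457)
10^8 ≡ 1258^2 = 1582564 ≡ 262 (mod 1457)
10^16 ≡ 262^2 = 68644 ≡ 165 (mod 1457)
10^32 ≡ 165^2 = 27225 ≡ 999 (mod 1457)
10^64 ≡ 999^2 = 998001 ≡ 1413 (mod 1457)
10^128 ≡ 1413^2 = 1996569 ≡ 479 (mod 1457)
10^256 ≡ 479^2 = 229441 ≡ 692 (mod 1457)
10^512 ≡ 692^2 = 478864 ≡ 968 (mod 1457)
10^1024 ≡ 968^2 = 937024 ≡ 173 (mod 1457)
1456 = 1024 + 256 + 128 + 32 + 16 in binary powers of 2.
So 10^1456 ≡ 173 · 692 · 479 · 999 · 165 ≡ 754 (mod 1457).
Since 754 ≠ 1, base 10 is a Fermat witness: 1457 is composite.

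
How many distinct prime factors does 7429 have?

3

7429 = 17 · 437
437 = 19 · 23
7429 = 17 · 19 · 23, which has 3 distinct prime factors.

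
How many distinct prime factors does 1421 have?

2

1421 = 7^2 · 29
1421 = 7^2 · 29, which has 2 distinct prime factors.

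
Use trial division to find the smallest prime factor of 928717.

928717 is odd.
Digit sum 34, not divisible by 3.
Ends in 7: not divisible by 5.
7: 928717 = 7·132673 + 6
11: 928717 = 11·84428 + 9
13: 928717 = 13·71439 + 10
17: 928717 = 17·54630 + 7
19: 928717 = 19·48879 + 16
23: 928717 = 23·40379

23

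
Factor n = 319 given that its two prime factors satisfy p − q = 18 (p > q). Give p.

Since p = q + 18, we have 319 = q(q + 18), so q² + 18q − 319 = 0.
Discriminant: 18² + 4·319 = 324 + 1276 = 1600; √1600 = 40.
q = (−18 + 40)/2 = 11, and p = q + 18 = 29.
Check: 11 · 29 = 319.

29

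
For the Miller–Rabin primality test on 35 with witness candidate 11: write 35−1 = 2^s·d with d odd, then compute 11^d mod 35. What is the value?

16

35 − 1 = 34 = 2^1 · 17, so d = 17.
11^1 ≡ 11 (mod 35)
11^2 ≡ 11^2 = 121 ≡ 16 (mod 35)
11^4 ≡ 16^2 = 256 ≡ 11 (mod 35)
11^8 ≡ 11^2 = 121 ≡ 16 (mod 35)
11^16 ≡ 16^2 = 256 ≡ 11 (mod 35)
17 = 16 + 1 in binary powers of 2.
So 11^17 ≡ 11 · 11 ≡ 16 (mod 35).
Squaring chain: 16; never reaches −1, so base 11 is a Miller–Rabin witness that 35 is composite.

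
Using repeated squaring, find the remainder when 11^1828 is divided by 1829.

1405

11^1 ≡ 11 (mod 1829)
11^2 ≡ 11^2 = 121 ≡ 121 (mod 1829)
11^4 ≡ 121^2 = 14641 ≡ 9 (mod 1829)
11^8 ≡ 9^2 = 81 ≡ 81 (mod 1829)
11^16 ≡ 81^2 = 6561 ≡ 1074 (mod 1829)
11^32 ≡ 1074^2 = 1153476 ≡ 1206 (mod 1829)
11^64 ≡ 1206^2 = 1454436 ≡ 381 (mod 1829)
11^128 ≡ 381^2 = 145161 ≡ 670 (mod 1829)
11^256 ≡ 670^2 = 448900 ≡ 795 (mod 1829)
11^512 ≡ 795^2 = 632025 ≡ 1020 (mod 1829)
11^1024 ≡ 1020^2 = 1040400 ≡ 1528 (mod 1829)
1828 = 1024 + 512 + 256 + 32 + 4 in binary powers of 2.
So 11^1828 ≡ 1528 · 1020 · 795 · 1206 · 9 ≡ 1405 (mod 1829).
Since 1405 ≠ 1, base 11 is a Fermat witness: 1829 is composite.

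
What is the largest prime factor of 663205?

79

663205 = 5 · 132641
132641 = 23 · 5767
5767 = 73 · 79
79 is prime.
So 663205 = 5 · 23 · 73 · 79; the largest prime factor is 79.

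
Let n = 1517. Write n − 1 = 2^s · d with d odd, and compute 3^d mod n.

1517 − 1 = 1516 = 2^2 · 379, so d = 379.
3^1 ≡ 3 (mod 1517)
3^2 ≡ 3^2 = 9 ≡ 9 (mod 1517)
3^4 ≡ 9^2 = 81 ≡ 81 (mod 1517)
3^8 ≡ 81^2 = 6561 ≡ 493 (mod 1517)
3^16 ≡ 493^2 = 243049 ≡ 329 (mod 1517)
3^32 ≡ 329^2 = 108241 ≡ 534 (mod 1517)
3^64 ≡ 534^2 = 285156 ≡ 1477 (mod 1517)
3^128 ≡ 1477^2 = 2181529 ≡ 83 (mod 1517)
3^256 ≡ 83^2 = 6889 ≡ 821 (mod 1517)
379 = 256 + 64 + 32 + 16 + 8 + 2 + 1 in binary powers of 2.
So 3^379 ≡ 821 · 1477 · 534 · 329 · 493 · 9 · 3 ≡ 1298 (mod 1517).
Squaring chain: 1298 → 934; never reaches −1, so base 3 is a Miller–Rabin witness that 1517 is composite.

1298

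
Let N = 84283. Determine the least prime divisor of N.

89

84283 is odd.
Digit sum 25, not divisible by 3.
Ends in 3: not divisible by 5.
7: 84283 = 7·12040 + 3
11: 84283 = 11·7662 + 1
13: 84283 = 13·6483 + 4
17: 84283 = 17·4957 + 14
19: 84283 = 19·4435 + 18
23: 84283 = 23·3664 + 11
29: 84283 = 29·2906 + 9
31: 84283 = 31·2718 + 25
37: 84283 = 37·2277 + 34
41: 84283 = 41·2055 + 28
43: 84283 = 43·1960 + 3
47: 84283 = 47·1793 + 12
53: 84283 = 53·1590 + 13
59: 84283 = 59·1428 + 31
61: 84283 = 61·1381 + 42
67: 84283 = 67·1257 + 64
71: 84283 = 71·1187 + 6
73: 84283 = 73·1154 + 41
79: 84283 = 79·1066 + 69
83: 84283 = 83·1015 + 38
89: 84283 = 89·947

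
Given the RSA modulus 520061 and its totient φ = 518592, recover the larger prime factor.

φ(n) = (p−1)(q−1) = n − (p+q) + 1, so p + q = 520061 − 518592 + 1 = 1470.
p and q are the roots of t² − 1470t + 520061 = 0.
Discriminant: 1470² − 4·520061 = 2160900 − 2080244 = 80656; √80656 = 284.
q = (1470 − 284)/2 = 593, p = (1470 + 284)/2 = 877.
Check: 593 · 877 = 520061.

877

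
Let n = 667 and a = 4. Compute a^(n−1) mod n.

4^1 ≡ 4 (mod 667)
4^2 ≡ 4^2 = 16 ≡ 16 (mod 667)
4^4 ≡ 16^2 = 256 ≡ 256 (mod 667)
4^8 ≡ 256^2 = 65536 ≡ 170 (mod 667)
4^16 ≡ 170^2 = 28900 ≡ 219 (mod 667)
4^32 ≡ 219^2 = 47961 ≡ 604 (mod 667)
4^64 ≡ 604^2 = 364816 ≡ 634 (mod 667)
4^128 ≡ 634^2 = 401956 ≡ 422 (mod 667)
4^256 ≡ 422^2 = 178084 ≡ 662 (mod 667)
4^512 ≡ 662^2 = 438244 ≡ 25 (mod 667)
666 = 512 + 128 + 16 + 8 + 2 in binary powers of 2.
So 4^666 ≡ 25 · 422 · 219 · 170 · 16 ≡ 25 (mod 667).
Since 25 ≠ 1, base 4 is a Fermat witness: 667 is composite.

25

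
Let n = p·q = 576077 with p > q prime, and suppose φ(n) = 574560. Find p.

φ(n) = (p−1)(q−1) = n − (p+q) + 1, so p + q = 576077 − 574560 + 1 = 1518.
p and q are the roots of t² − 1518t + 576077 = 0.
Discriminant: 1518² − 4·576077 = 2304324 − 2304308 = 16; √16 = 4.
q = (1518 − 4)/2 = 757, p = (1518 + 4)/2 = 761.
Check: 757 · 761 = 576077.

761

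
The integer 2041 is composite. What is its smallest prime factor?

13

2041 is odd.
Digit sum 7, not divisible by 3.
Ends in 1: not divisible by 5.
7: 2041 = 7·291 + 4
11: 2041 = 11·185 + 6
13: 2041 = 13·157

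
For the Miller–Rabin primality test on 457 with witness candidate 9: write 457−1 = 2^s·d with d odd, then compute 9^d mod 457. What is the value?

457 − 1 = 456 = 2^3 · 57, so d = 57.
9^1 ≡ 9 (mod 457)
9^2 ≡ 9^2 = 81 ≡ 81 (mod 457)
9^4 ≡ 81^2 = 6561 ≡ 163 (mod 457)
9^8 ≡ 163^2 = 26569 ≡ 63 (mod 457)
9^16 ≡ 63^2 = 3969 ≡ 313 (mod 457)
9^32 ≡ 313^2 = 97969 ≡ 171 (mod 457)
57 = 32 + 16 + 8 + 1 in binary powers of 2.
So 9^57 ≡ 171 · 313 · 63 · 9 ≡ 456 (mod 457).
Since 9^d ≡ 456 (mod 457), base 9 does not prove 457 composite.

456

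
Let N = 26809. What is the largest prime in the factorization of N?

26809 = 17 · 1577
1577 = 19 · 83
83 is prime.
So 26809 = 17 · 19 · 83; the largest prime factor is 83.

83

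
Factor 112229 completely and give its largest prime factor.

97

112229 = 13 · 8633
8633 = 89 · 97
97 is prime.
So 112229 = 13 · 89 · 97; the largest prime factor is 97.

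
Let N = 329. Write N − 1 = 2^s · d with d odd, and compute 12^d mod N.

329 − 1 = 328 = 2^3 · 41, so d = 41.
12^1 ≡ 12 (mod 329)
12^2 ≡ 12^2 = 144 ≡ 144 (mod 329)
12^4 ≡ 144^2 = 20736 ≡ 9 (mod 329)
12^8 ≡ 9^2 = 81 ≡ 81 (mod 329)
12^16 ≡ 81^2 = 6561 ≡ 310 (mod 329)
12^32 ≡ 310^2 = 96100 ≡ 32 (mod 329)
41 = 32 + 8 + 1 in binary powers of 2.
So 12^41 ≡ 32 · 81 · 12 ≡ 178 (mod 329).
Squaring chain: 178 → 100 → 130; never reaches −1, so base 12 is a Miller–Rabin witness that 329 is composite.

178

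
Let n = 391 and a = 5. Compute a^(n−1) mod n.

5^1 ≡ 5 (mod 391)
5^2 ≡ 5^2 = 25 ≡ 25 (mod 391)
5^4 ≡ 25^2 = 625 ≡ 234 (mod 391)
5^8 ≡ 234^2 = 54756 ≡ 16 (mod 391)
5^16 ≡ 16^2 = 256 ≡ 256 (mod 391)
5^32 ≡ 256^2 = 65536 ≡ 239 (mod 391)
5^64 ≡ 239^2 = 57121 ≡ 35 (mod 391)
5^128 ≡ 35^2 = 1225 ≡ 52 (mod 391)
5^256 ≡ 52^2 = 2704 ≡ 358 (mod 391)
390 = 256 + 128 + 4 + 2 in binary powers of 2.
So 5^390 ≡ 358 · 52 · 234 · 25 ≡ 325 (mod 391).
Since 325 ≠ 1, base 5 is a Fermat witness: 391 is composite.

325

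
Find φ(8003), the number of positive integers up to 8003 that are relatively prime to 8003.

7800

Factor: 8003 = 53 · 151.
φ(8003) = (53−1) · (151−1) = 52 · 150 = 7800.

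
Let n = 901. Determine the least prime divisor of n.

901 is odd.
Digit sum 10, not divisible by 3.
Ends in 1: not divisible by 5.
7: 901 = 7·128 + 5
11: 901 = 11·81 + 10
13: 901 = 13·69 + 4
17: 901 = 17·53

17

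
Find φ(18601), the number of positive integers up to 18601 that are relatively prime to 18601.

15840

Factor: 18601 = 11 · 19 · 89.
φ(18601) = (11−1) · (19−1) · (89−1) = 10 · 18 · 88 = 15840.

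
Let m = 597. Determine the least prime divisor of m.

597 is odd.
Digit sum 21, divisible by 3.

3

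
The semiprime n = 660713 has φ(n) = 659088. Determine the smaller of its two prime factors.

797

φ(n) = (p−1)(q−1) = n − (p+q) + 1, so p + q = 660713 − 659088 + 1 = 1626.
p and q are the roots of t² − 1626t + 660713 = 0.
Discriminant: 1626² − 4·660713 = 2643876 − 2642852 = 1024; √1024 = 32.
q = (1626 − 32)/2 = 797, p = (1626 + 32)/2 = 829.
Check: 797 · 829 = 660713.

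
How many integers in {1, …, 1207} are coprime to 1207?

Factor: 1207 = 17 · 71.
φ(1207) = (17−1) · (71−1) = 16 · 70 = 1120.

1120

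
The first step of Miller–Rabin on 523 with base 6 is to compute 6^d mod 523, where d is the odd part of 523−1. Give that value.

523 − 1 = 522 = 2^1 · 261, so d = 261.
6^1 ≡ 6 (mod 523)
6^2 ≡ 6^2 = 36 ≡ 36 (mod 523)
6^4 ≡ 36^2 = 1296 ≡ 250 (mod 523)
6^8 ≡ 250^2 = 62500 ≡ 263 (mod 523)
6^16 ≡ 263^2 = 69169 ≡ 133 (mod 523)
6^32 ≡ 133^2 = 17689 ≡ 430 (mod 523)
6^64 ≡ 430^2 = 184900 ≡ 281 (mod 523)
6^128 ≡ 281^2 = 78961 ≡ 511 (mod 523)
6^256 ≡ 511^2 = 261121 ≡ 144 (mod 523)
261 = 256 + 4 + 1 in binary powers of 2.
So 6^261 ≡ 144 · 250 · 6 ≡ 1 (mod 523).
Since 6^d ≡ 1 (mod 523), base 6 does not prove 523 composite.

1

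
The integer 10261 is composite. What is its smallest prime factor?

31

10261 is odd.
Digit sum 10, not divisible by 3.
Ends in 1: not divisible by 5.
7: 10261 = 7·1465 + 6
11: 10261 = 11·932 + 9
13: 10261 = 13·789 + 4
17: 10261 = 17·603 + 10
19: 10261 = 19·540 + 1
23: 10261 = 23·446 + 3
29: 10261 = 29·353 + 24
31: 10261 = 31·331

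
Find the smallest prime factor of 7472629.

7472629 is odd.
Digit sum 37, not divisible by 3.
Ends in 9: not divisible by 5.
7: 7472629 = 7·1067518 + 3
11: 7472629 = 11·679329 + 10
13: 7472629 = 13·574817 + 8
17: 7472629 = 17·439566 + 7
19: 7472629 = 19·393296 + 5
23: 7472629 = 23·324896 + 21
29: 7472629 = 29·257676 + 25
31: 7472629 = 31·241052 + 17
37: 7472629 = 37·201962 + 35
41: 7472629 = 41·182259 + 10
43: 7472629 = 43·173782 + 3
47: 7472629 = 47·158992 + 5
53: 7472629 = 53·140993

53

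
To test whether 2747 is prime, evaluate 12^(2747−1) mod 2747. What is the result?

12^1 ≡ 12 (mod 2747)
12^2 ≡ 12^2 = 144 ≡ 144 (mod 2747)
12^4 ≡ 144^2 = 20736 ≡ 1507 (mod 2747)
12^8 ≡ 1507^2 = 2271049 ≡ 2027 (mod 2747)
12^16 ≡ 2027^2 = 4108729 ≡ 1964 (mod 2747)
12^32 ≡ 1964^2 = 3857296 ≡ 508 (mod 2747)
12^64 ≡ 508^2 = 258064 ≡ 2593 (mod 2747)
12^128 ≡ 2593^2 = 6723649 ≡ 1740 (mod 2747)
12^256 ≡ 1740^2 = 3027600 ≡ 406 (mod 2747)
12^512 ≡ 406^2 = 164836 ≡ 16 (mod 2747)
12^1024 ≡ 16^2 = 256 ≡ 256 (mod 2747)
12^2048 ≡ 256^2 = 65536 ≡ 2355 (mod 2747)
2746 = 2048 + 512 + 128 + 32 + 16 + 8 + 2 in binary powers of 2.
So 12^2746 ≡ 2355 · 16 · 1740 · 508 · 1964 · 2027 · 144 ≡ 2137 (mod 2747).
Since 2137 ≠ 1, base 12 is a Fermat witness: 2747 is composite.

2137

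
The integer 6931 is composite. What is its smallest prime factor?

29

6931 is odd.
Digit sum 19, not divisible by 3.
Ends in 1: not divisible by 5.
7: 6931 = 7·990 + 1
11: 6931 = 11·630 + 1
13: 6931 = 13·533 + 2
17: 6931 = 17·407 + 12
19: 6931 = 19·364 + 15
23: 6931 = 23·301 + 8
29: 6931 = 29·239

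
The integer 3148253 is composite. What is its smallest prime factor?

3148253 is odd.
Digit sum 26, not divisible by 3.
Ends in 3: not divisible by 5.
7: 3148253 = 7·449750 + 3
11: 3148253 = 11·286204 + 9
13: 3148253 = 13·242173 + 4
17: 3148253 = 17·185191 + 6
19: 3148253 = 19·165697 + 10
23: 3148253 = 23·136880 + 13
29: 3148253 = 29·108560 + 13
31: 3148253 = 31·101556 + 17
37: 3148253 = 37·85087 + 34
41: 3148253 = 41·76786 + 27
43: 3148253 = 43·73215 + 8
47: 3148253 = 47·66984 + 5
53: 3148253 = 53·59401

53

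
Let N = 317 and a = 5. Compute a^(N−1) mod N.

1

5^1 ≡ 5 (mod 317)
5^2 ≡ 5^2 = 25 ≡ 25 (mod 317)
5^4 ≡ 25^2 = 625 ≡ 308 (mod 317)
5^8 ≡ 308^2 = 94864 ≡ 81 (mod 317)
5^16 ≡ 81^2 = 6561 ≡ 221 (mod 317)
5^32 ≡ 221^2 = 48841 ≡ 23 (mod 317)
5^64 ≡ 23^2 = 529 ≡ 212 (mod 317)
5^128 ≡ 212^2 = 44944 ≡ 247 (mod 317)
5^256 ≡ 247^2 = 61009 ≡ 145 (mod 317)
316 = 256 + 32 + 16 + 8 + 4 in binary powers of 2.
So 5^316 ≡ 145 · 23 · 221 · 81 · 308 ≡ 1 (mod 317).
Since the result is 1, base 5 gives no evidence that 317 is composite.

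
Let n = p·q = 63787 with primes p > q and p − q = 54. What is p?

281

Since p = q + 54, we have 63787 = q(q + 54), so q² + 54q − 63787 = 0.
Discriminant: 54² + 4·63787 = 2916 + 255148 = 258064; √258064 = 508.
q = (−54 + 508)/2 = 227, and p = q + 54 = 281.
Check: 227 · 281 = 63787.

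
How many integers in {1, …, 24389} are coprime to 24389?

23548

Factor: 24389 = 29^3.
φ(24389) = 29^2·(29−1) = 23548.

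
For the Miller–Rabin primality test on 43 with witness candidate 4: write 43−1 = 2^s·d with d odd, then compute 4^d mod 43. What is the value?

1

43 − 1 = 42 = 2^1 · 21, so d = 21.
4^1 ≡ 4 (mod 43)
4^2 ≡ 4^2 = 16 ≡ 16 (mod 43)
4^4 ≡ 16^2 = 256 ≡ 41 (mod 43)
4^8 ≡ 41^2 = 1681 ≡ 4 (mod 43)
4^16 ≡ 4^2 = 16 ≡ 16 (mod 43)
21 = 16 + 4 + 1 in binary powers of 2.
So 4^21 ≡ 16 · 41 · 4 ≡ 1 (mod 43).
Since 4^d ≡ 1 (mod 43), base 4 does not prove 43 composite.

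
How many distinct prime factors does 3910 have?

3910 = 2 · 1955
1955 = 5 · 391
391 = 17 · 23
3910 = 2 · 5 · 17 · 23, which has 4 distinct prime factors.

4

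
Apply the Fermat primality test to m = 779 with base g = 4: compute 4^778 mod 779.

4^1 ≡ 4 (mod 779)
4^2 ≡ 4^2 = 16 ≡ 16 (mod 779)
4^4 ≡ 16^2 = 256 ≡ 256 (mod 779)
4^8 ≡ 256^2 = 65536 ≡ 100 (mod 779)
4^16 ≡ 100^2 = 10000 ≡ 652 (mod 779)
4^32 ≡ 652^2 = 425104 ≡ 549 (mod 779)
4^64 ≡ 549^2 = 301401 ≡ 707 (mod 779)
4^128 ≡ 707^2 = 499849 ≡ 510 (mod 779)
4^256 ≡ 510^2 = 260100 ≡ 693 (mod 779)
4^512 ≡ 693^2 = 480249 ≡ 385 (mod 779)
778 = 512 + 256 + 8 + 2 in binary powers of 2.
So 4^778 ≡ 385 · 693 · 100 · 16 ≡ 674 (mod 779).
Since 674 ≠ 1, base 4 is a Fermat witness: 779 is composite.

674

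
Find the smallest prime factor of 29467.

79

29467 is odd.
Digit sum 28, not divisible by 3.
Ends in 7: not divisible by 5.
7: 29467 = 7·4209 + 4
11: 29467 = 11·2678 + 9
13: 29467 = 13·2266 + 9
17: 29467 = 17·1733 + 6
19: 29467 = 19·1550 + 17
23: 29467 = 23·1281 + 4
29: 29467 = 29·1016 + 3
31: 29467 = 31·950 + 17
37: 29467 = 37·796 + 15
41: 29467 = 41·718 + 29
43: 29467 = 43·685 + 12
47: 29467 = 47·626 + 45
53: 29467 = 53·555 + 52
59: 29467 = 59·499 + 26
61: 29467 = 61·483 + 4
67: 29467 = 67·439 + 54
71: 29467 = 71·415 + 2
73: 29467 = 73·403 + 48
79: 29467 = 79·373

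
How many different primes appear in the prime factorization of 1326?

4

1326 = 2 · 663
663 = 3 · 221
221 = 13 · 17
1326 = 2 · 3 · 13 · 17, which has 4 distinct prime factors.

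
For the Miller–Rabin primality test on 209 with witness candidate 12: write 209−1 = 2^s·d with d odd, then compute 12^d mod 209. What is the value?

209 − 1 = 208 = 2^4 · 13, so d = 13.
12^1 ≡ 12 (mod 209)
12^2 ≡ 12^2 = 144 ≡ 144 (mod 209)
12^4 ≡ 144^2 = 20736 ≡ 45 (mod 209)
12^8 ≡ 45^2 = 2025 ≡ 144 (mod 209)
13 = 8 + 4 + 1 in binary powers of 2.
So 12^13 ≡ 144 · 45 · 12 ≡ 12 (mod 209).
Squaring chain: 12 → 144 → 45 → 144; never reaches −1, so base 12 is a Miller–Rabin witness that 209 is composite.

12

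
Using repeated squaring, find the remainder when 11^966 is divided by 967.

11^1 ≡ 11 (mod 967)
11^2 ≡ 11^2 = 121 ≡ 121 (mod 967)
11^4 ≡ 121^2 = 14641 ≡ 136 (mod 967)
11^8 ≡ 136^2 = 18496 ≡ 123 (mod 967)
11^16 ≡ 123^2 = 15129 ≡ 624 (mod 967)
11^32 ≡ 624^2 = 389376 ≡ 642 (mod 967)
11^64 ≡ 642^2 = 412164 ≡ 222 (mod 967)
11^128 ≡ 222^2 = 49284 ≡ 934 (mod 967)
11^256 ≡ 934^2 = 872356 ≡ 122 (mod 967)
11^512 ≡ 122^2 = 14884 ≡ 379 (mod 967)
966 = 512 + 256 + 128 + 64 + 4 + 2 in binary powers of 2.
So 11^966 ≡ 379 · 122 · 934 · 222 · 136 · 121 ≡ 1 (mod 967).
Since the result is 1, base 11 gives no evidence that 967 is composite.

1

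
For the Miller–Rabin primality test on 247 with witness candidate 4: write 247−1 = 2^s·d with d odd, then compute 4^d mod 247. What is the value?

220

247 − 1 = 246 = 2^1 · 123, so d = 123.
4^1 ≡ 4 (mod 247)
4^2 ≡ 4^2 = 16 ≡ 16 (mod 247)
4^4 ≡ 16^2 = 256 ≡ 9 (mod 247)
4^8 ≡ 9^2 = 81 ≡ 81 (mod 247)
4^16 ≡ 81^2 = 6561 ≡ 139 (mod 247)
4^32 ≡ 139^2 = 19321 ≡ 55 (mod 247)
4^64 ≡ 55^2 = 3025 ≡ 61 (mod 247)
123 = 64 + 32 + 16 + 8 + 2 + 1 in binary powers of 2.
So 4^123 ≡ 61 · 55 · 139 · 81 · 16 · 4 ≡ 220 (mod 247).
Squaring chain: 220; never reaches −1, so base 4 is a Miller–Rabin witness that 247 is composite.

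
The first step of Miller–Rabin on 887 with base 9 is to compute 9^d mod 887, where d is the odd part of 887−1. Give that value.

1

887 − 1 = 886 = 2^1 · 443, so d = 443.
9^1 ≡ 9 (mod 887)
9^2 ≡ 9^2 = 81 ≡ 81 (mod 887)
9^4 ≡ 81^2 = 6561 ≡ 352 (mod 887)
9^8 ≡ 352^2 = 123904 ≡ 611 (mod 887)
9^16 ≡ 611^2 = 373321 ≡ 781 (mod 887)
9^32 ≡ 781^2 = 609961 ≡ 592 (mod 887)
9^64 ≡ 592^2 = 350464 ≡ 99 (mod 887)
9^128 ≡ 99^2 = 9801 ≡ 44 (mod 887)
9^256 ≡ 44^2 = 1936 ≡ 162 (mod 887)
443 = 256 + 128 + 32 + 16 + 8 + 2 + 1 in binary powers of 2.
So 9^443 ≡ 162 · 44 · 592 · 781 · 611 · 81 · 9 ≡ 1 (mod 887).
Since 9^d ≡ 1 (mod 887), base 9 does not prove 887 composite.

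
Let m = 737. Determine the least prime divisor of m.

737 is odd.
Digit sum 17, not divisible by 3.
Ends in 7: not divisible by 5.
7: 737 = 7·105 + 2
11: 737 = 11·67

11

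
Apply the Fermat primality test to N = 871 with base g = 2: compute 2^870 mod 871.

545

2^1 ≡ 2 (mod 871)
2^2 ≡ 2^2 = 4 ≡ 4 (mod 871)
2^4 ≡ 4^2 = 16 ≡ 16 (mod 871)
2^8 ≡ 16^2 = 256 ≡ 256 (mod 871)
2^16 ≡ 256^2 = 65536 ≡ 211 (mod 871)
2^32 ≡ 211^2 = 44521 ≡ 100 (mod 871)
2^64 ≡ 100^2 = 10000 ≡ 419 (mod 871)
2^128 ≡ 419^2 = 175561 ≡ 490 (mod 871)
2^256 ≡ 490^2 = 240100 ≡ 575 (mod 871)
2^512 ≡ 575^2 = 330625 ≡ 516 (mod 871)
870 = 512 + 256 + 64 + 32 + 4 + 2 in binary powers of 2.
So 2^870 ≡ 516 · 575 · 419 · 100 · 16 · 4 ≡ 545 (mod 871).
Since 545 ≠ 1, base 2 is a Fermat witness: 871 is composite.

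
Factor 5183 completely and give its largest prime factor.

73

5183 = 71 · 73
73 is prime.
So 5183 = 71 · 73; the largest prime factor is 73.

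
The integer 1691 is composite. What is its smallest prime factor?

19

1691 is odd.
Digit sum 17, not divisible by 3.
Ends in 1: not divisible by 5.
7: 1691 = 7·241 + 4
11: 1691 = 11·153 + 8
13: 1691 = 13·130 + 1
17: 1691 = 17·99 + 8
19: 1691 = 19·89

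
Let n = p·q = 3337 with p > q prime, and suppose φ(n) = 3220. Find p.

φ(n) = (p−1)(q−1) = n − (p+q) + 1, so p + q = 3337 − 3220 + 1 = 118.
p and q are the roots of t² − 118t + 3337 = 0.
Discriminant: 118² − 4·3337 = 13924 − 13348 = 576; √576 = 24.
q = (118 − 24)/2 = 47, p = (118 + 24)/2 = 71.
Check: 47 · 71 = 3337.

71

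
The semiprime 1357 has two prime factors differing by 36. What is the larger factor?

Since p = q + 36, we have 1357 = q(q + 36), so q² + 36q − 1357 = 0.
Discriminant: 36² + 4·1357 = 1296 + 5428 = 6724; √6724 = 82.
q = (−36 + 82)/2 = 23, and p = q + 36 = 59.
Check: 23 · 59 = 1357.

59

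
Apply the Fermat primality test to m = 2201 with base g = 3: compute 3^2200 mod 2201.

3^1 ≡ 3 (mod 2201)
3^2 ≡ 3^2 = 9 ≡ 9 (mod 2201)
3^4 ≡ 9^2 = 81 ≡ 81 (mod 2201)
3^8 ≡ 81^2 = 6561 ≡ 2159 (mod 2201)
3^16 ≡ 2159^2 = 4661281 ≡ 1764 (mod 2201)
3^32 ≡ 1764^2 = 3111696 ≡ 1683 (mod 2201)
3^64 ≡ 1683^2 = 2832489 ≡ 2003 (mod 2201)
3^128 ≡ 2003^2 = 4012009 ≡ 1787 (mod 2201)
3^256 ≡ 1787^2 = 3193369 ≡ 1919 (mod 2201)
3^512 ≡ 1919^2 = 3682561 ≡ 288 (mod 2201)
3^1024 ≡ 288^2 = 82944 ≡ 1507 (mod 2201)
3^2048 ≡ 1507^2 = 2271049 ≡ 1818 (mod 2201)
2200 = 2048 + 128 + 16 + 8 in binary powers of 2.
So 3^2200 ≡ 1818 · 1787 · 1764 · 2159 ≡ 1110 (mod 2201).
Since 1110 ≠ 1, base 3 is a Fermat witness: 2201 is composite.

1110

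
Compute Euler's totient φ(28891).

28552

Factor: 28891 = 167 · 173.
φ(28891) = (167−1) · (173−1) = 166 · 172 = 28552.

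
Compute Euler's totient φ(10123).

9880

Factor: 10123 = 53 · 191.
φ(10123) = (53−1) · (191−1) = 52 · 190 = 9880.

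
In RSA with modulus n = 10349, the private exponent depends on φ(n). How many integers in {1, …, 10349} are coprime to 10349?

10140

Factor: 10349 = 79 · 131.
φ(10349) = (79−1) · (131−1) = 78 · 130 = 10140.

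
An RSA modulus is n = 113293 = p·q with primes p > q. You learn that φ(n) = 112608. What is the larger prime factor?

409

φ(n) = (p−1)(q−1) = n − (p+q) + 1, so p + q = 113293 − 112608 + 1 = 686.
p and q are the roots of t² − 686t + 113293 = 0.
Discriminant: 686² − 4·113293 = 470596 − 453172 = 17424; √17424 = 132.
q = (686 − 132)/2 = 277, p = (686 + 132)/2 = 409.
Check: 277 · 409 = 113293.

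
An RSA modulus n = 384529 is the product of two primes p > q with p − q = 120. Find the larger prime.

683

Since p = q + 120, we have 384529 = q(q + 120), so q² + 120q − 384529 = 0.
Discriminant: 120² + 4·384529 = 14400 + 1538116 = 1552516; √1552516 = 1246.
q = (−120 + 1246)/2 = 563, and p = q + 120 = 683.
Check: 563 · 683 = 384529.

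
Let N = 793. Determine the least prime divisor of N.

793 is odd.
Digit sum 19, not divisible by 3.
Ends in 3: not divisible by 5.
7: 793 = 7·113 + 2
11: 793 = 11·72 + 1
13: 793 = 13·61

13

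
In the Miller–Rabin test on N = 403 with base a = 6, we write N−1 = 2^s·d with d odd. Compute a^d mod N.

403 − 1 = 402 = 2^1 · 201, so d = 201.
6^1 ≡ 6 (mod 403)
6^2 ≡ 6^2 = 36 ≡ 36 (mod 403)
6^4 ≡ 36^2 = 1296 ≡ 87 (mod 403)
6^8 ≡ 87^2 = 7569 ≡ 315 (mod 403)
6^16 ≡ 315^2 = 99225 ≡ 87 (mod 403)
6^32 ≡ 87^2 = 7569 ≡ 315 (mod 403)
6^64 ≡ 315^2 = 99225 ≡ 87 (mod 403)
6^128 ≡ 87^2 = 7569 ≡ 315 (mod 403)
201 = 128 + 64 + 8 + 1 in binary powers of 2.
So 6^201 ≡ 315 · 87 · 315 · 6 ≡ 278 (mod 403).
Squaring chain: 278; never reaches −1, so base 6 is a Miller–Rabin witness that 403 is composite.

278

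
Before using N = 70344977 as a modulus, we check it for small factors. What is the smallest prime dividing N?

70344977 is odd.
Digit sum 41, not divisible by 3.
Ends in 7: not divisible by 5.
7: 70344977 = 7·10049282 + 3
11: 70344977 = 11·6394997 + 10
13: 70344977 = 13·5411152 + 1
17: 70344977 = 17·4137939 + 14
19: 70344977 = 19·3702367 + 4
23: 70344977 = 23·3058477 + 6
29: 70344977 = 29·2425688 + 25
31: 70344977 = 31·2269192 + 25
37: 70344977 = 37·1901215 + 22
41: 70344977 = 41·1715731 + 6
43: 70344977 = 43·1635929 + 30
47: 70344977 = 47·1496701 + 30
53: 70344977 = 53·1327263 + 38
59: 70344977 = 59·1192287 + 44
61: 70344977 = 61·1153196 + 21
67: 70344977 = 67·1049925 + 2
71: 70344977 = 71·990774 + 23
73: 70344977 = 73·963629 + 60
79: 70344977 = 79·890442 + 59
83: 70344977 = 83·847529 + 70
89: 70344977 = 89·790393

89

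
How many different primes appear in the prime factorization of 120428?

120428 = 2^2 · 30107
30107 = 7 · 4301
4301 = 11 · 391
391 = 17 · 23
120428 = 2^2 · 7 · 11 · 17 · 23, which has 5 distinct prime factors.

5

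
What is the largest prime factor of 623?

89

623 = 7 · 89
89 is prime.
So 623 = 7 · 89; the largest prime factor is 89.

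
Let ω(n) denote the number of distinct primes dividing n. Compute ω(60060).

6

60060 = 2^2 · 15015
15015 = 3 · 5005
5005 = 5 · 1001
1001 = 7 · 143
143 = 11 · 13
60060 = 2^2 · 3 · 5 · 7 · 11 · 13, which has 6 distinct prime factors.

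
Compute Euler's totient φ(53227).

48000

Factor: 53227 = 17 · 31 · 101.
φ(53227) = (17−1) · (31−1) · (101−1) = 16 · 30 · 100 = 48000.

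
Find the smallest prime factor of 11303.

11303 is odd.
Digit sum 8, not divisible by 3.
Ends in 3: not divisible by 5.
7: 11303 = 7·1614 + 5
11: 11303 = 11·1027 + 6
13: 11303 = 13·869 + 6
17: 11303 = 17·664 + 15
19: 11303 = 19·594 + 17
23: 11303 = 23·491 + 10
29: 11303 = 29·389 + 22
31: 11303 = 31·364 + 19
37: 11303 = 37·305 + 18
41: 11303 = 41·275 + 28
43: 11303 = 43·262 + 37
47: 11303 = 47·240 + 23
53: 11303 = 53·213 + 14
59: 11303 = 59·191 + 34
61: 11303 = 61·185 + 18
67: 11303 = 67·168 + 47
71: 11303 = 71·159 + 14
73: 11303 = 73·154 + 61
79: 11303 = 79·143 + 6
83: 11303 = 83·136 + 15
89: 11303 = 89·127

89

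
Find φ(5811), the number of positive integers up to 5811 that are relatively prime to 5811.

Factor: 5811 = 3 · 13 · 149.
φ(5811) = (3−1) · (13−1) · (149−1) = 2 · 12 · 148 = 3552.

3552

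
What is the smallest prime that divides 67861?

67861 is odd.
Digit sum 28, not divisible by 3.
Ends in 1: not divisible by 5.
7: 67861 = 7·9694 + 3
11: 67861 = 11·6169 + 2
13: 67861 = 13·5220 + 1
17: 67861 = 17·3991 + 14
19: 67861 = 19·3571 + 12
23: 67861 = 23·2950 + 11
29: 67861 = 29·2340 + 1
31: 67861 = 31·2189 + 2
37: 67861 = 37·1834 + 3
41: 67861 = 41·1655 + 6
43: 67861 = 43·1578 + 7
47: 67861 = 47·1443 + 40
53: 67861 = 53·1280 + 21
59: 67861 = 59·1150 + 11
61: 67861 = 61·1112 + 29
67: 67861 = 67·1012 + 57
71: 67861 = 71·955 + 56
73: 67861 = 73·929 + 44
79: 67861 = 79·859

79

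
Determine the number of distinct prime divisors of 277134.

6

277134 = 2 · 138567
138567 = 3 · 46189
46189 = 11 · 4199
4199 = 13 · 323
323 = 17 · 19
277134 = 2 · 3 · 11 · 13 · 17 · 19, which has 6 distinct prime factors.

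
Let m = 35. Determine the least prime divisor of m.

35 is odd.
Digit sum 8, not divisible by 3.
Ends in 5: divisible by 5.

5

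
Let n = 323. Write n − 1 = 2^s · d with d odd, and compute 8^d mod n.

323 − 1 = 322 = 2^1 · 161, so d = 161.
8^1 ≡ 8 (mod 323)
8^2 ≡ 8^2 = 64 ≡ 64 (mod 323)
8^4 ≡ 64^2 = 4096 ≡ 220 (mod 323)
8^8 ≡ 220^2 = 48400 ≡ 273 (mod 323)
8^16 ≡ 273^2 = 74529 ≡ 239 (mod 323)
8^32 ≡ 239^2 = 57121 ≡ 273 (mod 323)
8^64 ≡ 273^2 = 74529 ≡ 239 (mod 323)
8^128 ≡ 239^2 = 57121 ≡ 273 (mod 323)
161 = 128 + 32 + 1 in binary powers of 2.
So 8^161 ≡ 273 · 273 · 8 ≡ 297 (mod 323).
Squaring chain: 297; never reaches −1, so base 8 is a Miller–Rabin witness that 323 is composite.

297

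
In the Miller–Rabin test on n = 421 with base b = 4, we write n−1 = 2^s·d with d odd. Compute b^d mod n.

420

421 − 1 = 420 = 2^2 · 105, so d = 105.
4^1 ≡ 4 (mod 421)
4^2 ≡ 4^2 = 16 ≡ 16 (mod 421)
4^4 ≡ 16^2 = 256 ≡ 256 (mod 421)
4^8 ≡ 256^2 = 65536 ≡ 281 (mod 421)
4^16 ≡ 281^2 = 78961 ≡ 234 (mod 421)
4^32 ≡ 234^2 = 54756 ≡ 26 (mod 421)
4^64 ≡ 26^2 = 676 ≡ 255 (mod 421)
105 = 64 + 32 + 8 + 1 in binary powers of 2.
So 4^105 ≡ 255 · 26 · 281 · 4 ≡ 420 (mod 421).
Since 4^d ≡ 420 (mod 421), base 4 does not prove 421 composite.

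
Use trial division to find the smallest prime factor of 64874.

2

64874 is even: 2 divides it.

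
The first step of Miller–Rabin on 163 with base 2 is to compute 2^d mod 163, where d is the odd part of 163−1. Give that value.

163 − 1 = 162 = 2^1 · 81, so d = 81.
2^1 ≡ 2 (mod 163)
2^2 ≡ 2^2 = 4 ≡ 4 (mod 163)
2^4 ≡ 4^2 = 16 ≡ 16 (mod 163)
2^8 ≡ 16^2 = 256 ≡ 93 (mod 163)
2^16 ≡ 93^2 = 8649 ≡ 10 (mod 163)
2^32 ≡ 10^2 = 100 ≡ 100 (mod 163)
2^64 ≡ 100^2 = 10000 ≡ 57 (mod 163)
81 = 64 + 16 + 1 in binary powers of 2.
So 2^81 ≡ 57 · 10 · 2 ≡ 162 (mod 163).
Since 2^d ≡ 162 (mod 163), base 2 does not prove 163 composite.

162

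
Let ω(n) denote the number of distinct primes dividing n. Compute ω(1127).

1127 = 7^2 · 23
1127 = 7^2 · 23, which has 2 distinct prime factors.

2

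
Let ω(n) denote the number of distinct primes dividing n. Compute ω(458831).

458831 = 19^2 · 1271
1271 = 31 · 41
458831 = 19^2 · 31 · 41, which has 3 distinct prime factors.

3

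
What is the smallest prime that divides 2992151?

2992151 is odd.
Digit sum 29, not divisible by 3.
Ends in 1: not divisible by 5.
7: 2992151 = 7·427450 + 1
11: 2992151 = 11·272013 + 8
13: 2992151 = 13·230165 + 6
17: 2992151 = 17·176008 + 15
19: 2992151 = 19·157481 + 12
23: 2992151 = 23·130093 + 12
29: 2992151 = 29·103177 + 18
31: 2992151 = 31·96521

31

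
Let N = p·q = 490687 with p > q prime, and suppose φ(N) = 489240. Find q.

541

φ(n) = (p−1)(q−1) = n − (p+q) + 1, so p + q = 490687 − 489240 + 1 = 1448.
p and q are the roots of t² − 1448t + 490687 = 0.
Discriminant: 1448² − 4·490687 = 2096704 − 1962748 = 133956; √133956 = 366.
q = (1448 − 366)/2 = 541, p = (1448 + 366)/2 = 907.
Check: 541 · 907 = 490687.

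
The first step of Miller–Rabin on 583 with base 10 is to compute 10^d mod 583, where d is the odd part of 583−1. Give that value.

307

583 − 1 = 582 = 2^1 · 291, so d = 291.
10^1 ≡ 10 (mod 583)
10^2 ≡ 10^2 = 100 ≡ 100 (mod 583)
10^4 ≡ 100^2 = 10000 ≡ 89 (mod 583)
10^8 ≡ 89^2 = 7921 ≡ 342 (mod 583)
10^16 ≡ 342^2 = 116964 ≡ 364 (mod 583)
10^32 ≡ 364^2 = 132496 ≡ 155 (mod 583)
10^64 ≡ 155^2 = 24025 ≡ 122 (mod 583)
10^128 ≡ 122^2 = 14884 ≡ 309 (mod 583)
10^256 ≡ 309^2 = 95481 ≡ 452 (mod 583)
291 = 256 + 32 + 2 + 1 in binary powers of 2.
So 10^291 ≡ 452 · 155 · 100 · 10 ≡ 307 (mod 583).
Squaring chain: 307; never reaches −1, so base 10 is a Miller–Rabin witness that 583 is composite.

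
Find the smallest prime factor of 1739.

37

1739 is odd.
Digit sum 20, not divisible by 3.
Ends in 9: not divisible by 5.
7: 1739 = 7·248 + 3
11: 1739 = 11·158 + 1
13: 1739 = 13·133 + 10
17: 1739 = 17·102 + 5
19: 1739 = 19·91 + 10
23: 1739 = 23·75 + 14
29: 1739 = 29·59 + 28
31: 1739 = 31·56 + 3
37: 1739 = 37·47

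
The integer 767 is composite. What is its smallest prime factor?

13

767 is odd.
Digit sum 20, not divisible by 3.
Ends in 7: not divisible by 5.
7: 767 = 7·109 + 4
11: 767 = 11·69 + 8
13: 767 = 13·59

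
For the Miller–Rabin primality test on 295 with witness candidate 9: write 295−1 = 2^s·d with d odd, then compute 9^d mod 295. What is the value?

295 − 1 = 294 = 2^1 · 147, so d = 147.
9^1 ≡ 9 (mod 295)
9^2 ≡ 9^2 = 81 ≡ 81 (mod 295)
9^4 ≡ 81^2 = 6561 ≡ 71 (mod 295)
9^8 ≡ 71^2 = 5041 ≡ 26 (mod 295)
9^16 ≡ 26^2 = 676 ≡ 86 (mod 295)
9^32 ≡ 86^2 = 7396 ≡ 21 (mod 295)
9^64 ≡ 21^2 = 441 ≡ 146 (mod 295)
9^128 ≡ 146^2 = 21316 ≡ 76 (mod 295)
147 = 128 + 16 + 2 + 1 in binary powers of 2.
So 9^147 ≡ 76 · 86 · 81 · 9 ≡ 199 (mod 295).
Squaring chain: 199; never reaches −1, so base 9 is a Miller–Rabin witness that 295 is composite.

199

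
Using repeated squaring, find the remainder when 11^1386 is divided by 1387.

1141

11^1 ≡ 11 (mod 1387)
11^2 ≡ 11^2 = 121 ≡ 121 (mod 1387)
11^4 ≡ 121^2 = 14641 ≡ 771 (mod 1387)
11^8 ≡ 771^2 = 594441 ≡ 805 (mod 1387)
11^16 ≡ 805^2 = 648025 ≡ 296 (mod 1387)
11^32 ≡ 296^2 = 87616 ≡ 235 (mod 1387)
11^64 ≡ 235^2 = 55225 ≡ 1132 (mod 1387)
11^128 ≡ 1132^2 = 1281424 ≡ 1223 (mod 1387)
11^256 ≡ 1223^2 = 1495729 ≡ 543 (mod 1387)
11^512 ≡ 543^2 = 294849 ≡ 805 (mod 1387)
11^1024 ≡ 805^2 = 648025 ≡ 296 (mod 1387)
1386 = 1024 + 256 + 64 + 32 + 8 + 2 in binary powers of 2.
So 11^1386 ≡ 296 · 543 · 1132 · 235 · 805 · 121 ≡ 1141 (mod 1387).
Since 1141 ≠ 1, base 11 is a Fermat witness: 1387 is composite.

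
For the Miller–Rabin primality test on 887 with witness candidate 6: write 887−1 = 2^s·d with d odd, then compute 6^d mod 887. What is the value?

887 − 1 = 886 = 2^1 · 443, so d = 443.
6^1 ≡ 6 (mod 887)
6^2 ≡ 6^2 = 36 ≡ 36 (mod 887)
6^4 ≡ 36^2 = 1296 ≡ 409 (mod 887)
6^8 ≡ 409^2 = 167281 ≡ 525 (mod 887)
6^16 ≡ 525^2 = 275625 ≡ 655 (mod 887)
6^32 ≡ 655^2 = 429025 ≡ 604 (mod 887)
6^64 ≡ 604^2 = 364816 ≡ 259 (mod 887)
6^128 ≡ 259^2 = 67081 ≡ 556 (mod 887)
6^256 ≡ 556^2 = 309136 ≡ 460 (mod 887)
443 = 256 + 128 + 32 + 16 + 8 + 2 + 1 in binary powers of 2.
So 6^443 ≡ 460 · 556 · 604 · 655 · 525 · 36 · 6 ≡ 1 (mod 887).
Since 6^d ≡ 1 (mod 887), base 6 does not prove 887 composite.

1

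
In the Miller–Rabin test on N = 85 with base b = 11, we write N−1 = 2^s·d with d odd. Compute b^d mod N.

61

85 − 1 = 84 = 2^2 · 21, so d = 21.
11^1 ≡ 11 (mod 85)
11^2 ≡ 11^2 = 121 ≡ 36 (mod 85)
11^4 ≡ 36^2 = 1296 ≡ 21 (mod 85)
11^8 ≡ 21^2 = 441 ≡ 16 (mod 85)
11^16 ≡ 16^2 = 256 ≡ 1 (mod 85)
21 = 16 + 4 + 1 in binary powers of 2.
So 11^21 ≡ 1 · 21 · 11 ≡ 61 (mod 85).
Squaring chain: 61 → 66; never reaches −1, so base 11 is a Miller–Rabin witness that 85 is composite.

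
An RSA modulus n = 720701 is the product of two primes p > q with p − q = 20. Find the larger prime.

Since p = q + 20, we have 720701 = q(q + 20), so q² + 20q − 720701 = 0.
Discriminant: 20² + 4·720701 = 400 + 2882804 = 2883204; √2883204 = 1698.
q = (−20 + 1698)/2 = 839, and p = q + 20 = 859.
Check: 839 · 859 = 720701.

859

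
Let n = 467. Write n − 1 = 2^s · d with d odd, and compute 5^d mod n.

466

467 − 1 = 466 = 2^1 · 233, so d = 233.
5^1 ≡ 5 (mod 467)
5^2 ≡ 5^2 = 25 ≡ 25 (mod 467)
5^4 ≡ 25^2 = 625 ≡ 158 (mod 467)
5^8 ≡ 158^2 = 24964 ≡ 213 (mod 467)
5^16 ≡ 213^2 = 45369 ≡ 70 (mod 467)
5^32 ≡ 70^2 = 4900 ≡ 230 (mod 467)
5^64 ≡ 230^2 = 52900 ≡ 129 (mod 467)
5^128 ≡ 129^2 = 16641 ≡ 296 (mod 467)
233 = 128 + 64 + 32 + 8 + 1 in binary powers of 2.
So 5^233 ≡ 296 · 129 · 230 · 213 · 5 ≡ 466 (mod 467).
Since 5^d ≡ 466 (mod 467), base 5 does not prove 467 composite.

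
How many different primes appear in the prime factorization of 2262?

2262 = 2 · 1131
1131 = 3 · 377
377 = 13 · 29
2262 = 2 · 3 · 13 · 29, which has 4 distinct prime factors.

4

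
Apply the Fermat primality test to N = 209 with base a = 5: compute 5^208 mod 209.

81

5^1 ≡ 5 (mod 209)
5^2 ≡ 5^2 = 25 ≡ 25 (mod 209)
5^4 ≡ 25^2 = 625 ≡ 207 (mod 209)
5^8 ≡ 207^2 = 42849 ≡ 4 (mod 209)
5^16 ≡ 4^2 = 16 ≡ 16 (mod 209)
5^32 ≡ 16^2 = 256 ≡ 47 (mod 209)
5^64 ≡ 47^2 = 2209 ≡ 119 (mod 209)
5^128 ≡ 119^2 = 14161 ≡ 158 (mod 209)
208 = 128 + 64 + 16 in binary powers of 2.
So 5^208 ≡ 158 · 119 · 16 ≡ 81 (mod 209).
Since 81 ≠ 1, base 5 is a Fermat witness: 209 is composite.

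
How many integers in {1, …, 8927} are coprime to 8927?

8736

Factor: 8927 = 79 · 113.
φ(8927) = (79−1) · (113−1) = 78 · 112 = 8736.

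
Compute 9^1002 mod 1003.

676

9^1 ≡ 9 (mod 1003)
9^2 ≡ 9^2 = 81 ≡ 81 (mod 1003)
9^4 ≡ 81^2 = 6561 ≡ 543 (mod 1003)
9^8 ≡ 543^2 = 294849 ≡ 970 (mod 1003)
9^16 ≡ 970^2 = 940900 ≡ 86 (mod 1003)
9^32 ≡ 86^2 = 7396 ≡ 375 (mod 1003)
9^64 ≡ 375^2 = 140625 ≡ 205 (mod 1003)
9^128 ≡ 205^2 = 42025 ≡ 902 (mod 1003)
9^256 ≡ 902^2 = 813604 ≡ 171 (mod 1003)
9^512 ≡ 171^2 = 29241 ≡ 154 (mod 1003)
1002 = 512 + 256 + 128 + 64 + 32 + 8 + 2 in binary powers of 2.
So 9^1002 ≡ 154 · 171 · 902 · 205 · 375 · 970 · 81 ≡ 676 (mod 1003).
Since 676 ≠ 1, base 9 is a Fermat witness: 1003 is composite.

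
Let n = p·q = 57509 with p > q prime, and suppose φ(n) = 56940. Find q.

131

φ(n) = (p−1)(q−1) = n − (p+q) + 1, so p + q = 57509 − 56940 + 1 = 570.
p and q are the roots of t² − 570t + 57509 = 0.
Discriminant: 570² − 4·57509 = 324900 − 230036 = 94864; √94864 = 308.
q = (570 − 308)/2 = 131, p = (570 + 308)/2 = 439.
Check: 131 · 439 = 57509.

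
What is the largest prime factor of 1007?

53

1007 = 19 · 53
53 is prime.
So 1007 = 19 · 53; the largest prime factor is 53.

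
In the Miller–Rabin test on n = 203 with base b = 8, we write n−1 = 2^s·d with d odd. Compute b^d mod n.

203 − 1 = 202 = 2^1 · 101, so d = 101.
8^1 ≡ 8 (mod 203)
8^2 ≡ 8^2 = 64 ≡ 64 (mod 203)
8^4 ≡ 64^2 = 4096 ≡ 36 (mod 203)
8^8 ≡ 36^2 = 1296 ≡ 78 (mod 203)
8^16 ≡ 78^2 = 6084 ≡ 197 (mod 203)
8^32 ≡ 197^2 = 38809 ≡ 36 (mod 203)
8^64 ≡ 36^2 = 1296 ≡ 78 (mod 203)
101 = 64 + 32 + 4 + 1 in binary powers of 2.
So 8^101 ≡ 78 · 36 · 36 · 8 ≡ 155 (mod 203).
Squaring chain: 155; never reaches −1, so base 8 is a Miller–Rabin witness that 203 is composite.

155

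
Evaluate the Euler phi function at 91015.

Factor: 91015 = 5 · 109 · 167.
φ(91015) = (5−1) · (109−1) · (167−1) = 4 · 108 · 166 = 71712.

71712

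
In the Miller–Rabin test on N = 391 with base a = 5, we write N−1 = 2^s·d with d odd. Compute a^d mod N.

329

391 − 1 = 390 = 2^1 · 195, so d = 195.
5^1 ≡ 5 (mod 391)
5^2 ≡ 5^2 = 25 ≡ 25 (mod 391)
5^4 ≡ 25^2 = 625 ≡ 234 (mod 391)
5^8 ≡ 234^2 = 54756 ≡ 16 (mod 391)
5^16 ≡ 16^2 = 256 ≡ 256 (mod 391)
5^32 ≡ 256^2 = 65536 ≡ 239 (mod 391)
5^64 ≡ 239^2 = 57121 ≡ 35 (mod 391)
5^128 ≡ 35^2 = 1225 ≡ 52 (mod 391)
195 = 128 + 64 + 2 + 1 in binary powers of 2.
So 5^195 ≡ 52 · 35 · 25 · 5 ≡ 329 (mod 391).
Squaring chain: 329; never reaches −1, so base 5 is a Miller–Rabin witness that 391 is composite.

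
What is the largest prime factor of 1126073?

1126073 = 13 · 86621
86621 = 19 · 4559
4559 = 47 · 97
97 is prime.
So 1126073 = 13 · 19 · 47 · 97; the largest prime factor is 97.

97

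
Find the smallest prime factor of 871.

871 is odd.
Digit sum 16, not divisible by 3.
Ends in 1: not divisible by 5.
7: 871 = 7·124 + 3
11: 871 = 11·79 + 2
13: 871 = 13·67

13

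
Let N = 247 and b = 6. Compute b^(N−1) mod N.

6^1 ≡ 6 (mod 247)
6^2 ≡ 6^2 = 36 ≡ 36 (mod 247)
6^4 ≡ 36^2 = 1296 ≡ 61 (mod 247)
6^8 ≡ 61^2 = 3721 ≡ 16 (mod 247)
6^16 ≡ 16^2 = 256 ≡ 9 (mod 247)
6^32 ≡ 9^2 = 81 ≡ 81 (mod 247)
6^64 ≡ 81^2 = 6561 ≡ 139 (mod 247)
6^128 ≡ 139^2 = 19321 ≡ 55 (mod 247)
246 = 128 + 64 + 32 + 16 + 4 + 2 in binary powers of 2.
So 6^246 ≡ 55 · 139 · 81 · 9 · 61 · 36 ≡ 64 (mod 247).
Since 64 ≠ 1, base 6 is a Fermat witness: 247 is composite.

64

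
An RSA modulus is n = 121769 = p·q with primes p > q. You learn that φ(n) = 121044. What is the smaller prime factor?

263

φ(n) = (p−1)(q−1) = n − (p+q) + 1, so p + q = 121769 − 121044 + 1 = 726.
p and q are the roots of t² − 726t + 121769 = 0.
Discriminant: 726² − 4·121769 = 527076 − 487076 = 40000; √40000 = 200.
q = (726 − 200)/2 = 263, p = (726 + 200)/2 = 463.
Check: 263 · 463 = 121769.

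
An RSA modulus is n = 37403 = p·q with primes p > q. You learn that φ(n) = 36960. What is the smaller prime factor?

113

φ(n) = (p−1)(q−1) = n − (p+q) + 1, so p + q = 37403 − 36960 + 1 = 444.
p and q are the roots of t² − 444t + 37403 = 0.
Discriminant: 444² − 4·37403 = 197136 − 149612 = 47524; √47524 = 218.
q = (444 − 218)/2 = 113, p = (444 + 218)/2 = 331.
Check: 113 · 331 = 37403.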